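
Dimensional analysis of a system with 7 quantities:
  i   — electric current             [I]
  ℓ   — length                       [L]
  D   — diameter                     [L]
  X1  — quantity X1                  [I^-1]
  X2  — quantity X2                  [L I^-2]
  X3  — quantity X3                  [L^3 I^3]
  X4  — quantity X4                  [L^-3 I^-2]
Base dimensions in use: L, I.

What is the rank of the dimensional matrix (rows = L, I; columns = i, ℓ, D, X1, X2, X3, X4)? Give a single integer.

Write exponents as rows L,I / cols i,ℓ,D,X1,X2,X3,X4:
  L: [ 0  1  1  0  1  3 -3]
  I: [ 1  0  0 -1 -2  3 -2]
RREF → pivots at {i,ℓ} ⇒ r = 2

2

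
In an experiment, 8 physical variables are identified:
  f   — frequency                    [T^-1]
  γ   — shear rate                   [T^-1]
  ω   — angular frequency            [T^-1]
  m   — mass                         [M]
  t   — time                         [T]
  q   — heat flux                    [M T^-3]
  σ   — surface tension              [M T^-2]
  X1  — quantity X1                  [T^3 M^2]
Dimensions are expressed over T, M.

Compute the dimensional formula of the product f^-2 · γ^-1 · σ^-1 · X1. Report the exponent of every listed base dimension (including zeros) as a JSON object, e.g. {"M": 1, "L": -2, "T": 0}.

Write exponents as rows T,M / cols f,γ,ω,m,t,q,σ,X1:
  T: [-1 -1 -1  0  1 -3 -2  3]
  M: [ 0  0  0  1  0  1  1  2]
  [T]: (-2)·-1+(-1)·-1+(-1)·-2+(1)·3 = 8
  [M]: (-2)·0+(-1)·0+(-1)·1+(1)·2 = 1
⇒ T^8 M

{"T": 8, "M": 1}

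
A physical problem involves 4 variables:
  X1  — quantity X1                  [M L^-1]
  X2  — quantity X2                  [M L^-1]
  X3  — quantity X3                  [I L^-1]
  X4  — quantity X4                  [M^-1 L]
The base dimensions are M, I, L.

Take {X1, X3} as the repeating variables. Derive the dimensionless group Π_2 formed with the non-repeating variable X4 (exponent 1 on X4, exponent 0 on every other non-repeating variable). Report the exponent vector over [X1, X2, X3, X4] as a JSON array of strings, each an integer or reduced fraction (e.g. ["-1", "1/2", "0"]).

Exponent matrix [M,I,L] × [X1,X2,X3,X4]:
  M: [ 1  1  0 -1]
  I: [ 0  0  1  0]
  L: [-1 -1 -1  1]
Echelon form has 2 nonzero rows (pivots: X1,X3)
Pivot set = {X1,X3}, free = {X2,X4}
RREF:
  r0: [   1    1    0   -1]
  r1: [   0    0    1    0]
  r2: [   0    0    0    0]
Fix exponent of X4 at 1, X2 at 0; solve each RREF row for its pivot's exponent:
  r0: exp(X1) + (-1)·1 = 0 ⇒ exp(X1) = 1
  r1: exp(X3) + (0)·1 = 0 ⇒ exp(X3) = 0
Π_2 = X1 · X4

["1", "0", "0", "1"]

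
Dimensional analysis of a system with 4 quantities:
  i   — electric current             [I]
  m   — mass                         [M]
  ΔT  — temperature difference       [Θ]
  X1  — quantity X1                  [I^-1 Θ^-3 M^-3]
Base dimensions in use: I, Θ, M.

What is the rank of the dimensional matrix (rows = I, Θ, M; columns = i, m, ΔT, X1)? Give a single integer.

3

Exponent matrix [I,Θ,M] × [i,m,ΔT,X1]:
  I: [ 1  0  0 -1]
  Θ: [ 0  0  1 -3]
  M: [ 0  1  0 -3]
Echelon form has 3 nonzero rows (pivots: i,m,ΔT)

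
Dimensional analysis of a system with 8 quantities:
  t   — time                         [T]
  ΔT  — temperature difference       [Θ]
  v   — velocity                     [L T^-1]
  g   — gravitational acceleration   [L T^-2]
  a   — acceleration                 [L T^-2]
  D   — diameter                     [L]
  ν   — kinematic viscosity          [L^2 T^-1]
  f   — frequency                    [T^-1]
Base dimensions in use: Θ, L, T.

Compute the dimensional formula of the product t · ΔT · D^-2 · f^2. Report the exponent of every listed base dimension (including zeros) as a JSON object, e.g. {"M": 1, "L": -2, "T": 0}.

{"Θ": 1, "L": -2, "T": -1}

Exponent matrix [Θ,L,T] × [t,ΔT,v,g,a,D,ν,f]:
  Θ: [ 0  1  0  0  0  0  0  0]
  L: [ 0  0  1  1  1  1  2  0]
  T: [ 1  0 -1 -2 -2  0 -1 -1]
  [Θ]: (1)·0+(1)·1+(-2)·0+(2)·0 = 1
  [L]: (1)·0+(1)·0+(-2)·1+(2)·0 = -2
  [T]: (1)·1+(1)·0+(-2)·0+(2)·-1 = -1
⇒ Θ L^-2 T^-1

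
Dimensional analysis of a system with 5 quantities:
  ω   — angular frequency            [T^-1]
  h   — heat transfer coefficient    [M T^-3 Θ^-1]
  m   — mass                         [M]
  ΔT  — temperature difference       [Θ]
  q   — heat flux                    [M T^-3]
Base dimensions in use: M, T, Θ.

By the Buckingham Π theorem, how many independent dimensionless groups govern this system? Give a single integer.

Exponent matrix [M,T,Θ] × [ω,h,m,ΔT,q]:
  M: [ 0  1  1  0  1]
  T: [-1 -3  0  0 -3]
  Θ: [ 0 -1  0  1  0]
Row reduction gives pivot columns ω,h,m; rank = 3
5 vars − rank 3 = 2 Π groups

2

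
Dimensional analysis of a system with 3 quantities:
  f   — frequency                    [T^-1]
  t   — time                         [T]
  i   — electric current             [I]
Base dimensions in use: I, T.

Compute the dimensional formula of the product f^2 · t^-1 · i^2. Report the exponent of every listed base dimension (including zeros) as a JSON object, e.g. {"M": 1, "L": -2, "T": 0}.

Write exponents as rows I,T / cols f,t,i:
  I: [ 0  0  1]
  T: [-1  1  0]
  [I]: (2)·0+(-1)·0+(2)·1 = 2
  [T]: (2)·-1+(-1)·1+(2)·0 = -3
⇒ I^2 T^-3

{"I": 2, "T": -3}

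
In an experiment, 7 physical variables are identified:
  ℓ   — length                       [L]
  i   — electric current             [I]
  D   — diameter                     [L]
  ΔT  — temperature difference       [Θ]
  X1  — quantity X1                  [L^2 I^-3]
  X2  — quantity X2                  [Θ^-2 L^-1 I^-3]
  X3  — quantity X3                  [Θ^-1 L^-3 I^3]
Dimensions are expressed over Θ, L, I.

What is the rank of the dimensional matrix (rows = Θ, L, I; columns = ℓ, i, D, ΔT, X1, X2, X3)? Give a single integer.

Write exponents as rows Θ,L,I / cols ℓ,i,D,ΔT,X1,X2,X3:
  Θ: [ 0  0  0  1  0 -2 -1]
  L: [ 1  0  1  0  2 -1 -3]
  I: [ 0  1  0  0 -3 -3  3]
Row reduction gives pivot columns ℓ,i,ΔT; rank = 3

3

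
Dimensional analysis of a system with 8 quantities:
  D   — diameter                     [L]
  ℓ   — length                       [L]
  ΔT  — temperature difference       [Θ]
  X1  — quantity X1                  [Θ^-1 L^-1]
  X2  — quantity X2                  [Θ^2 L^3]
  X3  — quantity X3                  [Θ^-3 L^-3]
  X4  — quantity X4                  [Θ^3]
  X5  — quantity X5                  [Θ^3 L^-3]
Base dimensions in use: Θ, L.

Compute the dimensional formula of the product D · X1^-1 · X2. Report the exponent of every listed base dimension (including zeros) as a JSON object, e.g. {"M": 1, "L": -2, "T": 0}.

Exponent matrix [Θ,L] × [D,ℓ,ΔT,X1,X2,X3,X4,X5]:
  Θ: [ 0  0  1 -1  2 -3  3  3]
  L: [ 1  1  0 -1  3 -3  0 -3]
  [Θ]: (1)·0+(-1)·-1+(1)·2 = 3
  [L]: (1)·1+(-1)·-1+(1)·3 = 5
⇒ Θ^3 L^5

{"Θ": 3, "L": 5}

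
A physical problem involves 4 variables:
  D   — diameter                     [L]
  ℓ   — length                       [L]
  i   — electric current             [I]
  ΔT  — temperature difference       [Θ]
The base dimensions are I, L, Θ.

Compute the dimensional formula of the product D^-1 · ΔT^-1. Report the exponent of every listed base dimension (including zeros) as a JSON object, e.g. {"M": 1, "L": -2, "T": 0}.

{"I": 0, "L": -1, "Θ": -1}

Write exponents as rows I,L,Θ / cols D,ℓ,i,ΔT:
  I: [ 0  0  1  0]
  L: [ 1  1  0  0]
  Θ: [ 0  0  0  1]
  [I]: (-1)·0+(-1)·0 = 0
  [L]: (-1)·1+(-1)·0 = -1
  [Θ]: (-1)·0+(-1)·1 = -1
⇒ L^-1 Θ^-1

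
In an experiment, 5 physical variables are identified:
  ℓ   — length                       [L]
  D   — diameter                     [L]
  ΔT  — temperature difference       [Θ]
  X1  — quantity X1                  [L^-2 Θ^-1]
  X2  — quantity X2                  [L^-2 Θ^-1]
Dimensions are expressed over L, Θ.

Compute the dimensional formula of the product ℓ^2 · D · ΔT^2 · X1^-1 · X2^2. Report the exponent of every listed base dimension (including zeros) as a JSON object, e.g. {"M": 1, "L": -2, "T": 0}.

Exponent matrix [L,Θ] × [ℓ,D,ΔT,X1,X2]:
  L: [ 1  1  0 -2 -2]
  Θ: [ 0  0  1 -1 -1]
  [L]: (2)·1+(1)·1+(2)·0+(-1)·-2+(2)·-2 = 1
  [Θ]: (2)·0+(1)·0+(2)·1+(-1)·-1+(2)·-1 = 1
⇒ L Θ

{"L": 1, "Θ": 1}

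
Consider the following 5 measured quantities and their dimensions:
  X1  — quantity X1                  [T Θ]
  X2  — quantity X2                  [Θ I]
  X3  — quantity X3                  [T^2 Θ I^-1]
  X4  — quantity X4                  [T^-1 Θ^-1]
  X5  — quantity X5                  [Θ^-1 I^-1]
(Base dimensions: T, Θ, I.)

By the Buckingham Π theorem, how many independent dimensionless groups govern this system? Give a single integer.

3

Dimensional matrix (T×Θ×I by X1×X2×X3×X4×X5):
  T: [ 1  0  2 -1  0]
  Θ: [ 1  1  1 -1 -1]
  I: [ 0  1 -1  0 -1]
Echelon form has 2 nonzero rows (pivots: X1,X2)
Π count = n − r = 5 − 2 = 3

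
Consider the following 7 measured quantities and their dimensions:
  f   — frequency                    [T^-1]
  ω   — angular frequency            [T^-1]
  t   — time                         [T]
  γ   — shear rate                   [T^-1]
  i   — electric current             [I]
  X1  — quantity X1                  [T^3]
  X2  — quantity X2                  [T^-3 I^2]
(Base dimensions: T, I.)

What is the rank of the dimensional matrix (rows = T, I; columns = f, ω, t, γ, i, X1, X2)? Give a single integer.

2

Exponent matrix [T,I] × [f,ω,t,γ,i,X1,X2]:
  T: [-1 -1  1 -1  0  3 -3]
  I: [ 0  0  0  0  1  0  2]
Echelon form has 2 nonzero rows (pivots: f,i)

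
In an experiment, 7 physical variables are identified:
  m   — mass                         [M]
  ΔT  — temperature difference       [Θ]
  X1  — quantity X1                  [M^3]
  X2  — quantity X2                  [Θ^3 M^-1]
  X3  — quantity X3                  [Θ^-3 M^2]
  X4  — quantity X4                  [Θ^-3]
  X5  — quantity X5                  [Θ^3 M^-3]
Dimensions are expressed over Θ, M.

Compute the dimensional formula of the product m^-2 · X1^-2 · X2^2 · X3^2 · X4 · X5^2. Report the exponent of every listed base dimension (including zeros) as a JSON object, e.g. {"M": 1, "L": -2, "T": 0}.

{"Θ": 3, "M": -12}

Dimensional matrix (Θ×M by m×ΔT×X1×X2×X3×X4×X5):
  Θ: [ 0  1  0  3 -3 -3  3]
  M: [ 1  0  3 -1  2  0 -3]
  [Θ]: (-2)·0+(-2)·0+(2)·3+(2)·-3+(1)·-3+(2)·3 = 3
  [M]: (-2)·1+(-2)·3+(2)·-1+(2)·2+(1)·0+(2)·-3 = -12
⇒ Θ^3 M^-12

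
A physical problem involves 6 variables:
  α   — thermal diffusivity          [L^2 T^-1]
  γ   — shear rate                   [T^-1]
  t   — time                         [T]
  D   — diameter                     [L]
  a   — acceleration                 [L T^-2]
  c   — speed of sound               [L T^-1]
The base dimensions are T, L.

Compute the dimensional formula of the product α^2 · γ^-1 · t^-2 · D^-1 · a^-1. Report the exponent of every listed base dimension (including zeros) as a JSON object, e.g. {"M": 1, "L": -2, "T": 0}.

Dimensional matrix (T×L by α×γ×t×D×a×c):
  T: [-1 -1  1  0 -2 -1]
  L: [ 2  0  0  1  1  1]
  [T]: (2)·-1+(-1)·-1+(-2)·1+(-1)·0+(-1)·-2 = -1
  [L]: (2)·2+(-1)·0+(-2)·0+(-1)·1+(-1)·1 = 2
⇒ T^-1 L^2

{"T": -1, "L": 2}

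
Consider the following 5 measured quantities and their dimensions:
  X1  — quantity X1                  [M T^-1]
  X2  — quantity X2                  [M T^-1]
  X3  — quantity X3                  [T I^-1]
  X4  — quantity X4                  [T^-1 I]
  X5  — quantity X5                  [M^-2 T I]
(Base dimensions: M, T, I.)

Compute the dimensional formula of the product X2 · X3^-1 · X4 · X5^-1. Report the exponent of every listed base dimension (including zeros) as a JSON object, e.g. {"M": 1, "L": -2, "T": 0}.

{"M": 3, "T": -4, "I": 1}

Write exponents as rows M,T,I / cols X1,X2,X3,X4,X5:
  M: [ 1  1  0  0 -2]
  T: [-1 -1  1 -1  1]
  I: [ 0  0 -1  1  1]
  [M]: (1)·1+(-1)·0+(1)·0+(-1)·-2 = 3
  [T]: (1)·-1+(-1)·1+(1)·-1+(-1)·1 = -4
  [I]: (1)·0+(-1)·-1+(1)·1+(-1)·1 = 1
⇒ M^3 T^-4 I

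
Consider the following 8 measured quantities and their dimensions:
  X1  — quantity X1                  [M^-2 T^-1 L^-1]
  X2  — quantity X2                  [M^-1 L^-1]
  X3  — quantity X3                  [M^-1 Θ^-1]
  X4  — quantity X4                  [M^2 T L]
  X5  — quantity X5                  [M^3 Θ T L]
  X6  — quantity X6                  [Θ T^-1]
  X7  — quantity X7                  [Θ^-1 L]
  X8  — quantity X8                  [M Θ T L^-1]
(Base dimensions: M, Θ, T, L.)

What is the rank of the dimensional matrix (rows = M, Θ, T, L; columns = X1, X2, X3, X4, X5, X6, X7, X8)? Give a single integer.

Write exponents as rows M,Θ,T,L / cols X1,X2,X3,X4,X5,X6,X7,X8:
  M: [-2 -1 -1  2  3  0  0  1]
  Θ: [ 0  0 -1  0  1  1 -1  1]
  T: [-1  0  0  1  1 -1  0  1]
  L: [-1 -1  0  1  1  0  1 -1]
Row reduction gives pivot columns X1,X2,X3; rank = 3

3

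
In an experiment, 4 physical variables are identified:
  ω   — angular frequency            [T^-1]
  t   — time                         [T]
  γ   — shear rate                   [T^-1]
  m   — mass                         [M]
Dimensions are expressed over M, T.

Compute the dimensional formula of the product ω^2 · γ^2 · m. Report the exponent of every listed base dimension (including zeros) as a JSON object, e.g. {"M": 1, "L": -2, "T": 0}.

Dimensional matrix (M×T by ω×t×γ×m):
  M: [ 0  0  0  1]
  T: [-1  1 -1  0]
  [M]: (2)·0+(2)·0+(1)·1 = 1
  [T]: (2)·-1+(2)·-1+(1)·0 = -4
⇒ M T^-4

{"M": 1, "T": -4}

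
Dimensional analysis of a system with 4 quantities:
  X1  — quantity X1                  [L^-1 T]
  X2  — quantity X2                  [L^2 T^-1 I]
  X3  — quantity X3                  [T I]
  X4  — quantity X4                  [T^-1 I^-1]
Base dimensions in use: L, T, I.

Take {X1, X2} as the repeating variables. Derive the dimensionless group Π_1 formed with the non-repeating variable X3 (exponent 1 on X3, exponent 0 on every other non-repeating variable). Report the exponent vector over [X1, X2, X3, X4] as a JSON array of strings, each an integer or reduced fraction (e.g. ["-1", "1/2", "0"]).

["-2", "-1", "1", "0"]

Dimensional matrix (L×T×I by X1×X2×X3×X4):
  L: [-1  2  0  0]
  T: [ 1 -1  1 -1]
  I: [ 0  1  1 -1]
Row reduction gives pivot columns X1,X2; rank = 2
Repeat: X1,X2; free: X3,X4
RREF:
  r0: [   1    0    2   -2]
  r1: [   0    1    1   -1]
  r2: [   0    0    0    0]
Fix exponent of X3 at 1, X4 at 0; solve each RREF row for its pivot's exponent:
  r0: exp(X1) + (2)·1 = 0 ⇒ exp(X1) = -2
  r1: exp(X2) + (1)·1 = 0 ⇒ exp(X2) = -1
Π_1 = X1^-2 · X2^-1 · X3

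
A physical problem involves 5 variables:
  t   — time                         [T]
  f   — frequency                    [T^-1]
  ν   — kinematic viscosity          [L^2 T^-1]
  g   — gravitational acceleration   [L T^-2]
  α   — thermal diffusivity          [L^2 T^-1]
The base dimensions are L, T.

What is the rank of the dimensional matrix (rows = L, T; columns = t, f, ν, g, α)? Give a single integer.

2

Exponent matrix [L,T] × [t,f,ν,g,α]:
  L: [ 0  0  2  1  2]
  T: [ 1 -1 -1 -2 -1]
Echelon form has 2 nonzero rows (pivots: t,ν)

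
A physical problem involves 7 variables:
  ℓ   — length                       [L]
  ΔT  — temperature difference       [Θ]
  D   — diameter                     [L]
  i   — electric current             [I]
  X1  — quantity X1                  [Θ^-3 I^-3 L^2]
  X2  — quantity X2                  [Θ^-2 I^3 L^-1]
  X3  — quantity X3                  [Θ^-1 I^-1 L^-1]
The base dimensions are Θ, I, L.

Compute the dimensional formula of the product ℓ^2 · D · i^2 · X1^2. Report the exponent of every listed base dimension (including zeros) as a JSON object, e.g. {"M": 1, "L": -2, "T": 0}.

{"Θ": -6, "I": -4, "L": 7}

Exponent matrix [Θ,I,L] × [ℓ,ΔT,D,i,X1,X2,X3]:
  Θ: [ 0  1  0  0 -3 -2 -1]
  I: [ 0  0  0  1 -3  3 -1]
  L: [ 1  0  1  0  2 -1 -1]
  [Θ]: (2)·0+(1)·0+(2)·0+(2)·-3 = -6
  [I]: (2)·0+(1)·0+(2)·1+(2)·-3 = -4
  [L]: (2)·1+(1)·1+(2)·0+(2)·2 = 7
⇒ Θ^-6 I^-4 L^7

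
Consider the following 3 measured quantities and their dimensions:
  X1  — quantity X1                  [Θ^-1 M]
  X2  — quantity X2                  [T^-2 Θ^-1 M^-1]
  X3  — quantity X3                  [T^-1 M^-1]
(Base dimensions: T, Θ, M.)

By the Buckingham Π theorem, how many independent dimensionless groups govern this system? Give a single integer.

Dimensional matrix (T×Θ×M by X1×X2×X3):
  T: [ 0 -2 -1]
  Θ: [-1 -1  0]
  M: [ 1 -1 -1]
Echelon form has 2 nonzero rows (pivots: X1,X2)
Π count = n − r = 3 − 2 = 1

1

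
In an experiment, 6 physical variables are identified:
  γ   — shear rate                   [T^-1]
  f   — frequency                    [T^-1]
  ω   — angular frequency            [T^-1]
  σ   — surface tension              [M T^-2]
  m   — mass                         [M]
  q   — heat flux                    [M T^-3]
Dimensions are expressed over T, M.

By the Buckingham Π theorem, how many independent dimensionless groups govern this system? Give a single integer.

4

Exponent matrix [T,M] × [γ,f,ω,σ,m,q]:
  T: [-1 -1 -1 -2  0 -3]
  M: [ 0  0  0  1  1  1]
Echelon form has 2 nonzero rows (pivots: γ,σ)
6 vars − rank 2 = 4 Π groups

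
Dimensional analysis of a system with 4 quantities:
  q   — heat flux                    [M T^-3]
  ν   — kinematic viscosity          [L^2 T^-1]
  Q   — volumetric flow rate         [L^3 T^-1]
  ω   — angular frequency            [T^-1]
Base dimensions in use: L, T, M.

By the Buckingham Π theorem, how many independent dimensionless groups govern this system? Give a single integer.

Exponent matrix [L,T,M] × [q,ν,Q,ω]:
  L: [ 0  2  3  0]
  T: [-3 -1 -1 -1]
  M: [ 1  0  0  0]
RREF → pivots at {q,ν,Q} ⇒ r = 3
n=4, r=3 ⇒ 1 dimensionless group

1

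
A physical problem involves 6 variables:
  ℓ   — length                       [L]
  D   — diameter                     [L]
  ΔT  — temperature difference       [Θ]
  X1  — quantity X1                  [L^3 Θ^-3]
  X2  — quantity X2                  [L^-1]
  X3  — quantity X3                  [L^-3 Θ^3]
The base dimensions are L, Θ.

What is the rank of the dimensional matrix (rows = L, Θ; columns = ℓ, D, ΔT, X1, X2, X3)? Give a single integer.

Dimensional matrix (L×Θ by ℓ×D×ΔT×X1×X2×X3):
  L: [ 1  1  0  3 -1 -3]
  Θ: [ 0  0  1 -3  0  3]
Echelon form has 2 nonzero rows (pivots: ℓ,ΔT)

2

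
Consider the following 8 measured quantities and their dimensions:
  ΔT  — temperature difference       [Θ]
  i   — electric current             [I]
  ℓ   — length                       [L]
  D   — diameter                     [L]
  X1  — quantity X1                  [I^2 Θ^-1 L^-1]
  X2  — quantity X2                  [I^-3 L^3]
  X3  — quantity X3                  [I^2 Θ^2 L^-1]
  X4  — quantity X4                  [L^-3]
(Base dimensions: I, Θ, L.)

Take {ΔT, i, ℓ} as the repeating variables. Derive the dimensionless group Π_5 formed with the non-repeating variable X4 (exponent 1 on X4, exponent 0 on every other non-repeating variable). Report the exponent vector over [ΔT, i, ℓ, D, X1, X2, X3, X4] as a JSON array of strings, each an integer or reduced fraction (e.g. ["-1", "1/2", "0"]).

Exponent matrix [I,Θ,L] × [ΔT,i,ℓ,D,X1,X2,X3,X4]:
  I: [ 0  1  0  0  2 -3  2  0]
  Θ: [ 1  0  0  0 -1  0  2  0]
  L: [ 0  0  1  1 -1  3 -1 -3]
Echelon form has 3 nonzero rows (pivots: ΔT,i,ℓ)
Repeat: ΔT,i,ℓ; free: D,X1,X2,X3,X4
RREF:
  r0: [   1    0    0    0   -1    0    2    0]
  r1: [   0    1    0    0    2   -3    2    0]
  r2: [   0    0    1    1   -1    3   -1   -3]
Fix exponent of X4 at 1, D at 0, X1 at 0, X2 at 0, X3 at 0; solve each RREF row for its pivot's exponent:
  r0: exp(ΔT) + (0)·1 = 0 ⇒ exp(ΔT) = 0
  r1: exp(i) + (0)·1 = 0 ⇒ exp(i) = 0
  r2: exp(ℓ) + (-3)·1 = 0 ⇒ exp(ℓ) = 3
Π_5 = ℓ^3 · X4

["0", "0", "3", "0", "0", "0", "0", "1"]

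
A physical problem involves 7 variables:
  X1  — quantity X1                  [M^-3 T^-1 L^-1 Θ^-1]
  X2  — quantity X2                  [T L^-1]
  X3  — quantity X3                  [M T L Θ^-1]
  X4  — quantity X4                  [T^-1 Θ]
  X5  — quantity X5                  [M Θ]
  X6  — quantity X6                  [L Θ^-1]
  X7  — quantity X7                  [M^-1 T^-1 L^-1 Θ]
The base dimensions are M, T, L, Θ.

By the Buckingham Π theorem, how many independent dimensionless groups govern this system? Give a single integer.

4

Write exponents as rows M,T,L,Θ / cols X1,X2,X3,X4,X5,X6,X7:
  M: [-3  0  1  0  1  0 -1]
  T: [-1  1  1 -1  0  0 -1]
  L: [-1 -1  1  0  0  1 -1]
  Θ: [-1  0 -1  1  1 -1  1]
Row reduction gives pivot columns X1,X2,X3; rank = 3
Π count = n − r = 7 − 3 = 4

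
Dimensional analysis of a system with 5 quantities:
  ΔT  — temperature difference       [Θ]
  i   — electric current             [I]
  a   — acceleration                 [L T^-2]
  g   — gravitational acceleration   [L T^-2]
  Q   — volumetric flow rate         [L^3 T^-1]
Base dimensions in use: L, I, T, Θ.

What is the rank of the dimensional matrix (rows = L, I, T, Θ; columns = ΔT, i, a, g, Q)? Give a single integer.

Dimensional matrix (L×I×T×Θ by ΔT×i×a×g×Q):
  L: [ 0  0  1  1  3]
  I: [ 0  1  0  0  0]
  T: [ 0  0 -2 -2 -1]
  Θ: [ 1  0  0  0  0]
Echelon form has 4 nonzero rows (pivots: ΔT,i,a,Q)

4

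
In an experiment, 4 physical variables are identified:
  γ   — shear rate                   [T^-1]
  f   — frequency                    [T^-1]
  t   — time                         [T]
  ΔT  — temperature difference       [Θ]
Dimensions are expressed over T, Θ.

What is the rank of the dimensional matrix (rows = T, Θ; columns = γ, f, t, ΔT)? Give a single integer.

Exponent matrix [T,Θ] × [γ,f,t,ΔT]:
  T: [-1 -1  1  0]
  Θ: [ 0  0  0  1]
RREF → pivots at {γ,ΔT} ⇒ r = 2

2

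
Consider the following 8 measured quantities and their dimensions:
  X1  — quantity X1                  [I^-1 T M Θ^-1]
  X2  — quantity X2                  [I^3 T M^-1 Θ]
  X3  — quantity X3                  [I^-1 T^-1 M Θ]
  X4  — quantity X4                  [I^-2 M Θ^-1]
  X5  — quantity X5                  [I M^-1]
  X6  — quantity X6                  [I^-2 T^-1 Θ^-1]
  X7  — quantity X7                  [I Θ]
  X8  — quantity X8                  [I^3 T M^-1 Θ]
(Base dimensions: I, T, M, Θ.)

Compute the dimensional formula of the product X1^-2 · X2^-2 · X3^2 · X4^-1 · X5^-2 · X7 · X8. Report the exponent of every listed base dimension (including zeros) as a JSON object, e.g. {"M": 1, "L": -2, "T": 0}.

{"I": -2, "T": -5, "M": 2, "Θ": 5}

Exponent matrix [I,T,M,Θ] × [X1,X2,X3,X4,X5,X6,X7,X8]:
  I: [-1  3 -1 -2  1 -2  1  3]
  T: [ 1  1 -1  0  0 -1  0  1]
  M: [ 1 -1  1  1 -1  0  0 -1]
  Θ: [-1  1  1 -1  0 -1  1  1]
  [I]: (-2)·-1+(-2)·3+(2)·-1+(-1)·-2+(-2)·1+(1)·1+(1)·3 = -2
  [T]: (-2)·1+(-2)·1+(2)·-1+(-1)·0+(-2)·0+(1)·0+(1)·1 = -5
  [M]: (-2)·1+(-2)·-1+(2)·1+(-1)·1+(-2)·-1+(1)·0+(1)·-1 = 2
  [Θ]: (-2)·-1+(-2)·1+(2)·1+(-1)·-1+(-2)·0+(1)·1+(1)·1 = 5
⇒ I^-2 T^-5 M^2 Θ^5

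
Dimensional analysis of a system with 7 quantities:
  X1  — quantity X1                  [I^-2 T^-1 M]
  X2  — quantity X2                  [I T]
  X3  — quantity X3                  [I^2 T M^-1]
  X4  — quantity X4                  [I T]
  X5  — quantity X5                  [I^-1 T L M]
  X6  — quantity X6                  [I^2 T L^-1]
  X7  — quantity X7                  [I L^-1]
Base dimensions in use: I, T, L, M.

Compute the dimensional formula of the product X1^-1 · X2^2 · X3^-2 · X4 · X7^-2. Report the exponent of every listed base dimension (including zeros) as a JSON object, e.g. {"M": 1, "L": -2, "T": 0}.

{"I": -1, "T": 2, "L": 2, "M": 1}

Exponent matrix [I,T,L,M] × [X1,X2,X3,X4,X5,X6,X7]:
  I: [-2  1  2  1 -1  2  1]
  T: [-1  1  1  1  1  1  0]
  L: [ 0  0  0  0  1 -1 -1]
  M: [ 1  0 -1  0  1  0  0]
  [I]: (-1)·-2+(2)·1+(-2)·2+(1)·1+(-2)·1 = -1
  [T]: (-1)·-1+(2)·1+(-2)·1+(1)·1+(-2)·0 = 2
  [L]: (-1)·0+(2)·0+(-2)·0+(1)·0+(-2)·-1 = 2
  [M]: (-1)·1+(2)·0+(-2)·-1+(1)·0+(-2)·0 = 1
⇒ I^-1 T^2 L^2 M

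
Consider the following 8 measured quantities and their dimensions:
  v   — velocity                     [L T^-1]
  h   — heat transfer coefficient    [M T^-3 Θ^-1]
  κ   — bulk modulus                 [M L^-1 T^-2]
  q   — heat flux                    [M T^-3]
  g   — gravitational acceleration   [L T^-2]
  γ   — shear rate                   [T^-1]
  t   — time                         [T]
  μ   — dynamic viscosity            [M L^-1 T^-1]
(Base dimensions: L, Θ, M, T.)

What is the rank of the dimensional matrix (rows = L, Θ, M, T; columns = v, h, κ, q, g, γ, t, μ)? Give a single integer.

4

Write exponents as rows L,Θ,M,T / cols v,h,κ,q,g,γ,t,μ:
  L: [ 1  0 -1  0  1  0  0 -1]
  Θ: [ 0 -1  0  0  0  0  0  0]
  M: [ 0  1  1  1  0  0  0  1]
  T: [-1 -3 -2 -3 -2 -1  1 -1]
Echelon form has 4 nonzero rows (pivots: v,h,κ,g)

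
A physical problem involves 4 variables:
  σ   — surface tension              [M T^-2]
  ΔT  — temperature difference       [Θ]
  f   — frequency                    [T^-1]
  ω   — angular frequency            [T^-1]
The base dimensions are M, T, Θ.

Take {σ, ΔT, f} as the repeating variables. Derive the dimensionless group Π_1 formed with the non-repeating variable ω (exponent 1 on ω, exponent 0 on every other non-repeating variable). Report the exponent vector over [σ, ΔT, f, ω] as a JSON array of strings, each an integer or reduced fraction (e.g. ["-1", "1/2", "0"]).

Dimensional matrix (M×T×Θ by σ×ΔT×f×ω):
  M: [ 1  0  0  0]
  T: [-2  0 -1 -1]
  Θ: [ 0  1  0  0]
Row reduction gives pivot columns σ,ΔT,f; rank = 3
Pivot set = {σ,ΔT,f}, free = {ω}
RREF:
  r0: [   1    0    0    0]
  r1: [   0    1    0    0]
  r2: [   0    0    1    1]
Fix exponent of ω at 1; solve each RREF row for its pivot's exponent:
  r0: exp(σ) + (0)·1 = 0 ⇒ exp(σ) = 0
  r1: exp(ΔT) + (0)·1 = 0 ⇒ exp(ΔT) = 0
  r2: exp(f) + (1)·1 = 0 ⇒ exp(f) = -1
Π_1 = f^-1 · ω

["0", "0", "-1", "1"]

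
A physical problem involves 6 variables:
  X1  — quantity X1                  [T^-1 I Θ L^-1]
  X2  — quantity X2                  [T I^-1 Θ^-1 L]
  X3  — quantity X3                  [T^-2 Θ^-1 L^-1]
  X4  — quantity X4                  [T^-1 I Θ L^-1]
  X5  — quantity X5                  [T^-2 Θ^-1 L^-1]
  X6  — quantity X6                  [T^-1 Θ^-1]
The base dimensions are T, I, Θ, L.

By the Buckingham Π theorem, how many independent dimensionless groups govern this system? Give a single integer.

Dimensional matrix (T×I×Θ×L by X1×X2×X3×X4×X5×X6):
  T: [-1  1 -2 -1 -2 -1]
  I: [ 1 -1  0  1  0  0]
  Θ: [ 1 -1 -1  1 -1 -1]
  L: [-1  1 -1 -1 -1  0]
RREF → pivots at {X1,X3,X6} ⇒ r = 3
n=6, r=3 ⇒ 3 dimensionless groups

3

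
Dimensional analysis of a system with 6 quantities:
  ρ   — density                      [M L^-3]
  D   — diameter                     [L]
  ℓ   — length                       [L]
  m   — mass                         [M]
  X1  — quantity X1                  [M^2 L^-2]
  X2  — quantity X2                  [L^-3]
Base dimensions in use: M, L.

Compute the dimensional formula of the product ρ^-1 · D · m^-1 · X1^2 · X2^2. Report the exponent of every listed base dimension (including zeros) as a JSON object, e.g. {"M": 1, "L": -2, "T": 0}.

{"M": 2, "L": -6}

Dimensional matrix (M×L by ρ×D×ℓ×m×X1×X2):
  M: [ 1  0  0  1  2  0]
  L: [-3  1  1  0 -2 -3]
  [M]: (-1)·1+(1)·0+(-1)·1+(2)·2+(2)·0 = 2
  [L]: (-1)·-3+(1)·1+(-1)·0+(2)·-2+(2)·-3 = -6
⇒ M^2 L^-6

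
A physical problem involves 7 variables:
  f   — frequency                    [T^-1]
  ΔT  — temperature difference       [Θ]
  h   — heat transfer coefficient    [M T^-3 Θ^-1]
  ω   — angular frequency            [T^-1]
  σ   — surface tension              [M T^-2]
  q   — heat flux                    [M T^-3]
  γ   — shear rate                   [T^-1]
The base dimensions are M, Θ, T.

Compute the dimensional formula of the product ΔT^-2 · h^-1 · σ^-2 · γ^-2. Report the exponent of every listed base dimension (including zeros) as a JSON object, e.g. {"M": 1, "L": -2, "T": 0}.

{"M": -3, "Θ": -1, "T": 9}

Write exponents as rows M,Θ,T / cols f,ΔT,h,ω,σ,q,γ:
  M: [ 0  0  1  0  1  1  0]
  Θ: [ 0  1 -1  0  0  0  0]
  T: [-1  0 -3 -1 -2 -3 -1]
  [M]: (-2)·0+(-1)·1+(-2)·1+(-2)·0 = -3
  [Θ]: (-2)·1+(-1)·-1+(-2)·0+(-2)·0 = -1
  [T]: (-2)·0+(-1)·-3+(-2)·-2+(-2)·-1 = 9
⇒ M^-3 Θ^-1 T^9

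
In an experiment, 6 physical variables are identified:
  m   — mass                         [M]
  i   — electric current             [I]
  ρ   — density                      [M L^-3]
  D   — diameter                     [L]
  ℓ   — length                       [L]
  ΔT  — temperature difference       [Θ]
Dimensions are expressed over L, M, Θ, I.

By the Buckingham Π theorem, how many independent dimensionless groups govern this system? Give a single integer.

2

Write exponents as rows L,M,Θ,I / cols m,i,ρ,D,ℓ,ΔT:
  L: [ 0  0 -3  1  1  0]
  M: [ 1  0  1  0  0  0]
  Θ: [ 0  0  0  0  0  1]
  I: [ 0  1  0  0  0  0]
Echelon form has 4 nonzero rows (pivots: m,i,ρ,ΔT)
n=6, r=4 ⇒ 2 dimensionless groups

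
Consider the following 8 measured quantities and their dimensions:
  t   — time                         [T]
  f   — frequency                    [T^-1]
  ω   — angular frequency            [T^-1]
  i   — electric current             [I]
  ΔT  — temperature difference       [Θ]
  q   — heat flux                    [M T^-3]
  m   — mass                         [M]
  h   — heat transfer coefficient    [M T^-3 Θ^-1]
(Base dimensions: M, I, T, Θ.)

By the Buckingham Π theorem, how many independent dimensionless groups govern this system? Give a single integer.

4

Write exponents as rows M,I,T,Θ / cols t,f,ω,i,ΔT,q,m,h:
  M: [ 0  0  0  0  0  1  1  1]
  I: [ 0  0  0  1  0  0  0  0]
  T: [ 1 -1 -1  0  0 -3  0 -3]
  Θ: [ 0  0  0  0  1  0  0 -1]
Row reduction gives pivot columns t,i,ΔT,q; rank = 4
n=8, r=4 ⇒ 4 dimensionless groups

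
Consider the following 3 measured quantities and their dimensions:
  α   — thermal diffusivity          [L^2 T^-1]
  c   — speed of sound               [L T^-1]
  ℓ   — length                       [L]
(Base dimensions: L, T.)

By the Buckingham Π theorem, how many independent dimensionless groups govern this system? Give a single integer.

1

Dimensional matrix (L×T by α×c×ℓ):
  L: [ 2  1  1]
  T: [-1 -1  0]
RREF → pivots at {α,c} ⇒ r = 2
3 vars − rank 2 = 1 Π group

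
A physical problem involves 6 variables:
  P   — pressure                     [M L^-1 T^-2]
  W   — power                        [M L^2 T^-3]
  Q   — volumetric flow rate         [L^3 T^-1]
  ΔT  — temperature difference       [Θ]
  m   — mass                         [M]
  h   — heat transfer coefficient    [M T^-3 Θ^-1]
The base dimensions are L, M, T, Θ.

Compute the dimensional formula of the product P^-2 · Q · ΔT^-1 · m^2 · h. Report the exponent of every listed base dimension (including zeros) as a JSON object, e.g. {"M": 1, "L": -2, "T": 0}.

Dimensional matrix (L×M×T×Θ by P×W×Q×ΔT×m×h):
  L: [-1  2  3  0  0  0]
  M: [ 1  1  0  0  1  1]
  T: [-2 -3 -1  0  0 -3]
  Θ: [ 0  0  0  1  0 -1]
  [L]: (-2)·-1+(1)·3+(-1)·0+(2)·0+(1)·0 = 5
  [M]: (-2)·1+(1)·0+(-1)·0+(2)·1+(1)·1 = 1
  [T]: (-2)·-2+(1)·-1+(-1)·0+(2)·0+(1)·-3 = 0
  [Θ]: (-2)·0+(1)·0+(-1)·1+(2)·0+(1)·-1 = -2
⇒ L^5 M Θ^-2

{"L": 5, "M": 1, "T": 0, "Θ": -2}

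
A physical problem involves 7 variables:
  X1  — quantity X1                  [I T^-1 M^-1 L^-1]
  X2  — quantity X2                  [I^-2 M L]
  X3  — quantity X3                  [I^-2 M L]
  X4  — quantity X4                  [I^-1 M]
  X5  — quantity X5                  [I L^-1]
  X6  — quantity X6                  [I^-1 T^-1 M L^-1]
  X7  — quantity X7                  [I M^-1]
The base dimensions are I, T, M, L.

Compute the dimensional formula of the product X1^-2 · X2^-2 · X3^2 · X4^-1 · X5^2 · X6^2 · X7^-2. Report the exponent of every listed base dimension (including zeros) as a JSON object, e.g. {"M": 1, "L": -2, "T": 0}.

{"I": -3, "T": 0, "M": 5, "L": -2}

Exponent matrix [I,T,M,L] × [X1,X2,X3,X4,X5,X6,X7]:
  I: [ 1 -2 -2 -1  1 -1  1]
  T: [-1  0  0  0  0 -1  0]
  M: [-1  1  1  1  0  1 -1]
  L: [-1  1  1  0 -1 -1  0]
  [I]: (-2)·1+(-2)·-2+(2)·-2+(-1)·-1+(2)·1+(2)·-1+(-2)·1 = -3
  [T]: (-2)·-1+(-2)·0+(2)·0+(-1)·0+(2)·0+(2)·-1+(-2)·0 = 0
  [M]: (-2)·-1+(-2)·1+(2)·1+(-1)·1+(2)·0+(2)·1+(-2)·-1 = 5
  [L]: (-2)·-1+(-2)·1+(2)·1+(-1)·0+(2)·-1+(2)·-1+(-2)·0 = -2
⇒ I^-3 M^5 L^-2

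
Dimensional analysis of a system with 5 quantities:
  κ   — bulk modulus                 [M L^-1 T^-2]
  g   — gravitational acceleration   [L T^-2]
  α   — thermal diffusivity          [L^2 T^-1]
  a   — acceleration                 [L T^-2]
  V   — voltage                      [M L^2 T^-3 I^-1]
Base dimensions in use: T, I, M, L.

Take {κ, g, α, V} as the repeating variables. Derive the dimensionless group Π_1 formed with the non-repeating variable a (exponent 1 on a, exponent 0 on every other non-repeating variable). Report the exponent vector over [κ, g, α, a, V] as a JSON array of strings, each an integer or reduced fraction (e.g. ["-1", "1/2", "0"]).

["0", "-1", "0", "1", "0"]

Exponent matrix [T,I,M,L] × [κ,g,α,a,V]:
  T: [-2 -2 -1 -2 -3]
  I: [ 0  0  0  0 -1]
  M: [ 1  0  0  0  1]
  L: [-1  1  2  1  2]
Row reduction gives pivot columns κ,g,α,V; rank = 4
Pivot set = {κ,g,α,V}, free = {a}
RREF:
  r0: [   1    0    0    0    0]
  r1: [   0    1    0    1    0]
  r2: [   0    0    1    0    0]
  r3: [   0    0    0    0    1]
Fix exponent of a at 1; solve each RREF row for its pivot's exponent:
  r0: exp(κ) + (0)·1 = 0 ⇒ exp(κ) = 0
  r1: exp(g) + (1)·1 = 0 ⇒ exp(g) = -1
  r2: exp(α) + (0)·1 = 0 ⇒ exp(α) = 0
  r3: exp(V) + (0)·1 = 0 ⇒ exp(V) = 0
Π_1 = g^-1 · a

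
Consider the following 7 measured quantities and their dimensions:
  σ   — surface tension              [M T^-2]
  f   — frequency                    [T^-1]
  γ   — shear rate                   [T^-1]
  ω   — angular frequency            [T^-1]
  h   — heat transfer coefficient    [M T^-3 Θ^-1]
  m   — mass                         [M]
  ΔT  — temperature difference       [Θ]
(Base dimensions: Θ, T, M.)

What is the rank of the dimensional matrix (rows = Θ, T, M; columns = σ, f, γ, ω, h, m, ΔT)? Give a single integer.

Dimensional matrix (Θ×T×M by σ×f×γ×ω×h×m×ΔT):
  Θ: [ 0  0  0  0 -1  0  1]
  T: [-2 -1 -1 -1 -3  0  0]
  M: [ 1  0  0  0  1  1  0]
RREF → pivots at {σ,f,h} ⇒ r = 3

3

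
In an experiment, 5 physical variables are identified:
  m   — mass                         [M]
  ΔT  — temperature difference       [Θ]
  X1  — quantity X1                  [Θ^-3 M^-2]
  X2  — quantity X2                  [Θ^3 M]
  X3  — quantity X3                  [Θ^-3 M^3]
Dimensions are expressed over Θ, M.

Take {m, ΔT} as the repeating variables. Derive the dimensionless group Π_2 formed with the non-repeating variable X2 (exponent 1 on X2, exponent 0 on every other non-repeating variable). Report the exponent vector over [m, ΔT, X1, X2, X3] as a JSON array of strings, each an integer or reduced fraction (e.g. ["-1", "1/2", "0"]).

Dimensional matrix (Θ×M by m×ΔT×X1×X2×X3):
  Θ: [ 0  1 -3  3 -3]
  M: [ 1  0 -2  1  3]
RREF → pivots at {m,ΔT} ⇒ r = 2
Pivot set = {m,ΔT}, free = {X1,X2,X3}
RREF:
  r0: [   1    0   -2    1    3]
  r1: [   0    1   -3    3   -3]
Fix exponent of X2 at 1, X1 at 0, X3 at 0; solve each RREF row for its pivot's exponent:
  r0: exp(m) + (1)·1 = 0 ⇒ exp(m) = -1
  r1: exp(ΔT) + (3)·1 = 0 ⇒ exp(ΔT) = -3
Π_2 = m^-1 · ΔT^-3 · X2

["-1", "-3", "0", "1", "0"]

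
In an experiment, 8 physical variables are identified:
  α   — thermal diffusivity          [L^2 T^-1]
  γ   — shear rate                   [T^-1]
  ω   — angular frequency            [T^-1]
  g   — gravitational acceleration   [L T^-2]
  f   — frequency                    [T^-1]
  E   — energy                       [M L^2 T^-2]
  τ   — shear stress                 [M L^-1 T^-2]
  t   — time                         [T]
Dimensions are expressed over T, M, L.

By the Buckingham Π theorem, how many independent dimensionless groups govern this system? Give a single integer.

5

Dimensional matrix (T×M×L by α×γ×ω×g×f×E×τ×t):
  T: [-1 -1 -1 -2 -1 -2 -2  1]
  M: [ 0  0  0  0  0  1  1  0]
  L: [ 2  0  0  1  0  2 -1  0]
Row reduction gives pivot columns α,γ,E; rank = 3
8 vars − rank 3 = 5 Π groups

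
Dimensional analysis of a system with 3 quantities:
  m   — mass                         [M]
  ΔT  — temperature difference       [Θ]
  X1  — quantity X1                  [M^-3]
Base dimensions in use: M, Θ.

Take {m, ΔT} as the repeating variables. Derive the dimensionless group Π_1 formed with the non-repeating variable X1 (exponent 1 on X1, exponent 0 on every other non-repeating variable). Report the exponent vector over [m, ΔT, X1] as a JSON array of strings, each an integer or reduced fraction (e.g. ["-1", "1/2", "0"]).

Write exponents as rows M,Θ / cols m,ΔT,X1:
  M: [ 1  0 -3]
  Θ: [ 0  1  0]
Echelon form has 2 nonzero rows (pivots: m,ΔT)
Pivot set = {m,ΔT}, free = {X1}
RREF:
  r0: [   1    0   -3]
  r1: [   0    1    0]
Fix exponent of X1 at 1; solve each RREF row for its pivot's exponent:
  r0: exp(m) + (-3)·1 = 0 ⇒ exp(m) = 3
  r1: exp(ΔT) + (0)·1 = 0 ⇒ exp(ΔT) = 0
Π_1 = m^3 · X1

["3", "0", "1"]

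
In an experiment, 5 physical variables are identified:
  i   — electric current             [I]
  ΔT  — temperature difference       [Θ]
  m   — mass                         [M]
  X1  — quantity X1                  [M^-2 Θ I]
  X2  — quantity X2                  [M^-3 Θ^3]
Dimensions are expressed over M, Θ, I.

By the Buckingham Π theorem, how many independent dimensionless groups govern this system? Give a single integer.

2

Write exponents as rows M,Θ,I / cols i,ΔT,m,X1,X2:
  M: [ 0  0  1 -2 -3]
  Θ: [ 0  1  0  1  3]
  I: [ 1  0  0  1  0]
Row reduction gives pivot columns i,ΔT,m; rank = 3
Π count = n − r = 5 − 3 = 2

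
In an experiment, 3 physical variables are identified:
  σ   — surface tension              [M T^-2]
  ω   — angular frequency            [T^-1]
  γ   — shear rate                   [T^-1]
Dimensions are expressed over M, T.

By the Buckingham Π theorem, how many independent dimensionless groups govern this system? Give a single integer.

Write exponents as rows M,T / cols σ,ω,γ:
  M: [ 1  0  0]
  T: [-2 -1 -1]
Echelon form has 2 nonzero rows (pivots: σ,ω)
3 vars − rank 2 = 1 Π group

1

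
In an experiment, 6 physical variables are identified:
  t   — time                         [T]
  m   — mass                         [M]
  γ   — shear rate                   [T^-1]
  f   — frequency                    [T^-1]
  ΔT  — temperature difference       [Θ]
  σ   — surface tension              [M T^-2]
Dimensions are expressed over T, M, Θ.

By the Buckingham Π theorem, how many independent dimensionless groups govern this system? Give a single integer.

Dimensional matrix (T×M×Θ by t×m×γ×f×ΔT×σ):
  T: [ 1  0 -1 -1  0 -2]
  M: [ 0  1  0  0  0  1]
  Θ: [ 0  0  0  0  1  0]
Row reduction gives pivot columns t,m,ΔT; rank = 3
Π count = n − r = 6 − 3 = 3

3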